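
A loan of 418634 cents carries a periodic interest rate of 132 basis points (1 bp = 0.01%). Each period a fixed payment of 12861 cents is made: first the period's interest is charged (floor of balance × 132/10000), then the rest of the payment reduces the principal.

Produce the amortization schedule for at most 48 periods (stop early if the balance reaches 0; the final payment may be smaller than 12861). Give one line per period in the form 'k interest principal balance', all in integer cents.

1 5525 7336 411298
2 5429 7432 403866
3 5331 7530 396336
4 5231 7630 388706
5 5130 7731 380975
6 5028 7833 373142
7 4925 7936 365206
8 4820 8041 357165
9 4714 8147 349018
10 4607 8254 340764
11 4498 8363 332401
12 4387 8474 323927
13 4275 8586 315341
14 4162 8699 306642
15 4047 8814 297828
16 3931 8930 288898
17 3813 9048 279850
18 3694 9167 270683
19 3573 9288 261395
20 3450 9411 251984
21 3326 9535 242449
22 3200 9661 232788
23 3072 9789 222999
24 2943 9918 213081
25 2812 10049 203032
26 2680 10181 192851
27 2545 10316 182535
28 2409 10452 172083
29 2271 10590 161493
30 2131 10730 150763
31 1990 10871 139892
32 1846 11015 128877
33 1701 11160 117717
34 1553 11308 106409
35 1404 11457 94952
36 1253 11608 83344
37 1100 11761 71583
38 944 11917 59666
39 787 12074 47592
40 628 12233 35359
41 466 12395 22964
42 303 12558 10406
43 137 10406 0

1. interest=⌊418634·132/10000⌋=5525; principal=12861-5525=7336; balance=418634-7336=411298
2. interest=⌊411298·132/10000⌋=5429; principal=12861-5429=7432; balance=411298-7432=403866
3. interest=⌊403866·132/10000⌋=5331; principal=12861-5331=7530; balance=403866-7530=396336
4. interest=⌊396336·132/10000⌋=5231; principal=12861-5231=7630; balance=396336-7630=388706
5. interest=⌊388706·132/10000⌋=5130; principal=12861-5130=7731; balance=388706-7731=380975
6. interest=⌊380975·132/10000⌋=5028; principal=12861-5028=7833; balance=380975-7833=373142
7. interest=⌊373142·132/10000⌋=4925; principal=12861-4925=7936; balance=373142-7936=365206
8. interest=⌊365206·132/10000⌋=4820; principal=12861-4820=8041; balance=365206-8041=357165
9. interest=⌊357165·132/10000⌋=4714; principal=12861-4714=8147; balance=357165-8147=349018
10. interest=⌊349018·132/10000⌋=4607; principal=12861-4607=8254; balance=349018-8254=340764
11. interest=⌊340764·132/10000⌋=4498; principal=12861-4498=8363; balance=340764-8363=332401
12. interest=⌊332401·132/10000⌋=4387; principal=12861-4387=8474; balance=332401-8474=323927
13. interest=⌊323927·132/10000⌋=4275; principal=12861-4275=8586; balance=323927-8586=315341
14. interest=⌊315341·132/10000⌋=4162; principal=12861-4162=8699; balance=315341-8699=306642
15. interest=⌊306642·132/10000⌋=4047; principal=12861-4047=8814; balance=306642-8814=297828
16. interest=⌊297828·132/10000⌋=3931; principal=12861-3931=8930; balance=297828-8930=288898
17. interest=⌊288898·132/10000⌋=3813; principal=12861-3813=9048; balance=288898-9048=279850
18. interest=⌊279850·132/10000⌋=3694; principal=12861-3694=9167; balance=279850-9167=270683
19. interest=⌊270683·132/10000⌋=3573; principal=12861-3573=9288; balance=270683-9288=261395
20. interest=⌊261395·132/10000⌋=3450; principal=12861-3450=9411; balance=261395-9411=251984
21. interest=⌊251984·132/10000⌋=3326; principal=12861-3326=9535; balance=251984-9535=242449
22. interest=⌊242449·132/10000⌋=3200; principal=12861-3200=9661; balance=242449-9661=232788
23. interest=⌊232788·132/10000⌋=3072; principal=12861-3072=9789; balance=232788-9789=222999
24. interest=⌊222999·132/10000⌋=2943; principal=12861-2943=9918; balance=222999-9918=213081
25. interest=⌊213081·132/10000⌋=2812; principal=12861-2812=10049; balance=213081-10049=203032
26. interest=⌊203032·132/10000⌋=2680; principal=12861-2680=10181; balance=203032-10181=192851
27. interest=⌊192851·132/10000⌋=2545; principal=12861-2545=10316; balance=192851-10316=182535
28. interest=⌊182535·132/10000⌋=2409; principal=12861-2409=10452; balance=182535-10452=172083
29. interest=⌊172083·132/10000⌋=2271; principal=12861-2271=10590; balance=172083-10590=161493
30. interest=⌊161493·132/10000⌋=2131; principal=12861-2131=10730; balance=161493-10730=150763
31. interest=⌊150763·132/10000⌋=1990; principal=12861-1990=10871; balance=150763-10871=139892
32. interest=⌊139892·132/10000⌋=1846; principal=12861-1846=11015; balance=139892-11015=128877
33. interest=⌊128877·132/10000⌋=1701; principal=12861-1701=11160; balance=128877-11160=117717
34. interest=⌊117717·132/10000⌋=1553; principal=12861-1553=11308; balance=117717-11308=106409
35. interest=⌊106409·132/10000⌋=1404; principal=12861-1404=11457; balance=106409-11457=94952
36. interest=⌊94952·132/10000⌋=1253; principal=12861-1253=11608; balance=94952-11608=83344
37. interest=⌊83344·132/10000⌋=1100; principal=12861-1100=11761; balance=83344-11761=71583
38. interest=⌊71583·132/10000⌋=944; principal=12861-944=11917; balance=71583-11917=59666
39. interest=⌊59666·132/10000⌋=787; principal=12861-787=12074; balance=59666-12074=47592
40. interest=⌊47592·132/10000⌋=628; principal=12861-628=12233; balance=47592-12233=35359
41. interest=⌊35359·132/10000⌋=466; principal=12861-466=12395; balance=35359-12395=22964
42. interest=⌊22964·132/10000⌋=303; principal=12861-303=12558; balance=22964-12558=10406
43. interest=⌊10406·132/10000⌋=137; principal=min(12861-137,10406)=10406; balance=10406-10406=0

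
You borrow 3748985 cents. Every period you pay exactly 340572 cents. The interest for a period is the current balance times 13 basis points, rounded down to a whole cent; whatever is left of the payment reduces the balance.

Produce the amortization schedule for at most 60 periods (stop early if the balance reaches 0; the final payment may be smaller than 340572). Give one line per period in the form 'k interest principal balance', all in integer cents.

1 4873 335699 3413286
2 4437 336135 3077151
3 4000 336572 2740579
4 3562 337010 2403569
5 3124 337448 2066121
6 2685 337887 1728234
7 2246 338326 1389908
8 1806 338766 1051142
9 1366 339206 711936
10 925 339647 372289
11 483 340089 32200
12 41 32200 0

1. interest=⌊3748985·13/10000⌋=4873; principal=340572-4873=335699; balance=3748985-335699=3413286
2. interest=⌊3413286·13/10000⌋=4437; principal=340572-4437=336135; balance=3413286-336135=3077151
3. interest=⌊3077151·13/10000⌋=4000; principal=340572-4000=336572; balance=3077151-336572=2740579
4. interest=⌊2740579·13/10000⌋=3562; principal=340572-3562=337010; balance=2740579-337010=2403569
5. interest=⌊2403569·13/10000⌋=3124; principal=340572-3124=337448; balance=2403569-337448=2066121
6. interest=⌊2066121·13/10000⌋=2685; principal=340572-2685=337887; balance=2066121-337887=1728234
7. interest=⌊1728234·13/10000⌋=2246; principal=340572-2246=338326; balance=1728234-338326=1389908
8. interest=⌊1389908·13/10000⌋=1806; principal=340572-1806=338766; balance=1389908-338766=1051142
9. interest=⌊1051142·13/10000⌋=1366; principal=340572-1366=339206; balance=1051142-339206=711936
10. interest=⌊711936·13/10000⌋=925; principal=340572-925=339647; balance=711936-339647=372289
11. interest=⌊372289·13/10000⌋=483; principal=340572-483=340089; balance=372289-340089=32200
12. interest=⌊32200·13/10000⌋=41; principal=min(340572-41,32200)=32200; balance=32200-32200=0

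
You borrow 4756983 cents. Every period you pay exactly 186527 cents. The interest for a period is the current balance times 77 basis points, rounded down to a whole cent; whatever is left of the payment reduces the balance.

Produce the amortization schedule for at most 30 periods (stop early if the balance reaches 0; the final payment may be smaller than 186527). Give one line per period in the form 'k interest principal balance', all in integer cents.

1. interest=⌊4756983·77/10000⌋=36628; principal=186527-36628=149899; balance=4756983-149899=4607084
2. interest=⌊4607084·77/10000⌋=35474; principal=186527-35474=151053; balance=4607084-151053=4456031
3. interest=⌊4456031·77/10000⌋=34311; principal=186527-34311=152216; balance=4456031-152216=4303815
4. interest=⌊4303815·77/10000⌋=33139; principal=186527-33139=153388; balance=4303815-153388=4150427
5. interest=⌊4150427·77/10000⌋=31958; principal=186527-31958=154569; balance=4150427-154569=3995858
6. interest=⌊3995858·77/10000⌋=30768; principal=186527-30768=155759; balance=3995858-155759=3840099
7. interest=⌊3840099·77/10000⌋=29568; principal=186527-29568=156959; balance=3840099-156959=3683140
8. interest=⌊3683140·77/10000⌋=28360; principal=186527-28360=158167; balance=3683140-158167=3524973
9. interest=⌊3524973·77/10000⌋=27142; principal=186527-27142=159385; balance=3524973-159385=3365588
10. interest=⌊3365588·77/10000⌋=25915; principal=186527-25915=160612; balance=3365588-160612=3204976
11. interest=⌊3204976·77/10000⌋=24678; principal=186527-24678=161849; balance=3204976-161849=3043127
12. interest=⌊3043127·77/10000⌋=23432; principal=186527-23432=163095; balance=3043127-163095=2880032
13. interest=⌊2880032·77/10000⌋=22176; principal=186527-22176=164351; balance=2880032-164351=2715681
14. interest=⌊2715681·77/10000⌋=20910; principal=186527-20910=165617; balance=2715681-165617=2550064
15. interest=⌊2550064·77/10000⌋=19635; principal=186527-19635=166892; balance=2550064-166892=2383172
16. interest=⌊2383172·77/10000⌋=18350; principal=186527-18350=168177; balance=2383172-168177=2214995
17. interest=⌊2214995·77/10000⌋=17055; principal=186527-17055=169472; balance=2214995-169472=2045523
18. interest=⌊2045523·77/10000⌋=15750; principal=186527-15750=170777; balance=2045523-170777=1874746
19. interest=⌊1874746·77/10000⌋=14435; principal=186527-14435=172092; balance=1874746-172092=1702654
20. interest=⌊1702654·77/10000⌋=13110; principal=186527-13110=173417; balance=1702654-173417=1529237
21. interest=⌊1529237·77/10000⌋=11775; principal=186527-11775=174752; balance=1529237-174752=1354485
22. interest=⌊1354485·77/10000⌋=10429; principal=186527-10429=176098; balance=1354485-176098=1178387
23. interest=⌊1178387·77/10000⌋=9073; principal=186527-9073=177454; balance=1178387-177454=1000933
24. interest=⌊1000933·77/10000⌋=7707; principal=186527-7707=178820; balance=1000933-178820=822113
25. interest=⌊822113·77/10000⌋=6330; principal=186527-6330=180197; balance=822113-180197=641916
26. interest=⌊641916·77/10000⌋=4942; principal=186527-4942=181585; balance=641916-181585=460331
27. interest=⌊460331·77/10000⌋=3544; principal=186527-3544=182983; balance=460331-182983=277348
28. interest=⌊277348·77/10000⌋=2135; principal=186527-2135=184392; balance=277348-184392=92956
29. interest=⌊92956·77/10000⌋=715; principal=min(186527-715,92956)=92956; balance=92956-92956=0

1 36628 149899 4607084
2 35474 151053 4456031
3 34311 152216 4303815
4 33139 153388 4150427
5 31958 154569 3995858
6 30768 155759 3840099
7 29568 156959 3683140
8 28360 158167 3524973
9 27142 159385 3365588
10 25915 160612 3204976
11 24678 161849 3043127
12 23432 163095 2880032
13 22176 164351 2715681
14 20910 165617 2550064
15 19635 166892 2383172
16 18350 168177 2214995
17 17055 169472 2045523
18 15750 170777 1874746
19 14435 172092 1702654
20 13110 173417 1529237
21 11775 174752 1354485
22 10429 176098 1178387
23 9073 177454 1000933
24 7707 178820 822113
25 6330 180197 641916
26 4942 181585 460331
27 3544 182983 277348
28 2135 184392 92956
29 715 92956 0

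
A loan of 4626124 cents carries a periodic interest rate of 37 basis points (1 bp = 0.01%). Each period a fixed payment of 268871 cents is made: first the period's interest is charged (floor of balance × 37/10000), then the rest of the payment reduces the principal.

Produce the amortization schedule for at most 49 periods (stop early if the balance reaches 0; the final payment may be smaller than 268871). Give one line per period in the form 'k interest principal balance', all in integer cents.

1 17116 251755 4374369
2 16185 252686 4121683
3 15250 253621 3868062
4 14311 254560 3613502
5 13369 255502 3358000
6 12424 256447 3101553
7 11475 257396 2844157
8 10523 258348 2585809
9 9567 259304 2326505
10 8608 260263 2066242
11 7645 261226 1805016
12 6678 262193 1542823
13 5708 263163 1279660
14 4734 264137 1015523
15 3757 265114 750409
16 2776 266095 484314
17 1791 267080 217234
18 803 217234 0

1. interest=⌊4626124·37/10000⌋=17116; principal=268871-17116=251755; balance=4626124-251755=4374369
2. interest=⌊4374369·37/10000⌋=16185; principal=268871-16185=252686; balance=4374369-252686=4121683
3. interest=⌊4121683·37/10000⌋=15250; principal=268871-15250=253621; balance=4121683-253621=3868062
4. interest=⌊3868062·37/10000⌋=14311; principal=268871-14311=254560; balance=3868062-254560=3613502
5. interest=⌊3613502·37/10000⌋=13369; principal=268871-13369=255502; balance=3613502-255502=3358000
6. interest=⌊3358000·37/10000⌋=12424; principal=268871-12424=256447; balance=3358000-256447=3101553
7. interest=⌊3101553·37/10000⌋=11475; principal=268871-11475=257396; balance=3101553-257396=2844157
8. interest=⌊2844157·37/10000⌋=10523; principal=268871-10523=258348; balance=2844157-258348=2585809
9. interest=⌊2585809·37/10000⌋=9567; principal=268871-9567=259304; balance=2585809-259304=2326505
10. interest=⌊2326505·37/10000⌋=8608; principal=268871-8608=260263; balance=2326505-260263=2066242
11. interest=⌊2066242·37/10000⌋=7645; principal=268871-7645=261226; balance=2066242-261226=1805016
12. interest=⌊1805016·37/10000⌋=6678; principal=268871-6678=262193; balance=1805016-262193=1542823
13. interest=⌊1542823·37/10000⌋=5708; principal=268871-5708=263163; balance=1542823-263163=1279660
14. interest=⌊1279660·37/10000⌋=4734; principal=268871-4734=264137; balance=1279660-264137=1015523
15. interest=⌊1015523·37/10000⌋=3757; principal=268871-3757=265114; balance=1015523-265114=750409
16. interest=⌊750409·37/10000⌋=2776; principal=268871-2776=266095; balance=750409-266095=484314
17. interest=⌊484314·37/10000⌋=1791; principal=268871-1791=267080; balance=484314-267080=217234
18. interest=⌊217234·37/10000⌋=803; principal=min(268871-803,217234)=217234; balance=217234-217234=0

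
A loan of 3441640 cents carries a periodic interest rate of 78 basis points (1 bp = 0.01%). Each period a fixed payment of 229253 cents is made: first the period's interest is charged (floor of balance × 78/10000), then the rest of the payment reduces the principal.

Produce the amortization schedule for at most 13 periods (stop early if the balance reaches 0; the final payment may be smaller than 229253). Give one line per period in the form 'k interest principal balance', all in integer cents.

1 26844 202409 3239231
2 25266 203987 3035244
3 23674 205579 2829665
4 22071 207182 2622483
5 20455 208798 2413685
6 18826 210427 2203258
7 17185 212068 1991190
8 15531 213722 1777468
9 13864 215389 1562079
10 12184 217069 1345010
11 10491 218762 1126248
12 8784 220469 905779
13 7065 222188 683591

1. interest=⌊3441640·78/10000⌋=26844; principal=229253-26844=202409; balance=3441640-202409=3239231
2. interest=⌊3239231·78/10000⌋=25266; principal=229253-25266=203987; balance=3239231-203987=3035244
3. interest=⌊3035244·78/10000⌋=23674; principal=229253-23674=205579; balance=3035244-205579=2829665
4. interest=⌊2829665·78/10000⌋=22071; principal=229253-22071=207182; balance=2829665-207182=2622483
5. interest=⌊2622483·78/10000⌋=20455; principal=229253-20455=208798; balance=2622483-208798=2413685
6. interest=⌊2413685·78/10000⌋=18826; principal=229253-18826=210427; balance=2413685-210427=2203258
7. interest=⌊2203258·78/10000⌋=17185; principal=229253-17185=212068; balance=2203258-212068=1991190
8. interest=⌊1991190·78/10000⌋=15531; principal=229253-15531=213722; balance=1991190-213722=1777468
9. interest=⌊1777468·78/10000⌋=13864; principal=229253-13864=215389; balance=1777468-215389=1562079
10. interest=⌊1562079·78/10000⌋=12184; principal=229253-12184=217069; balance=1562079-217069=1345010
11. interest=⌊1345010·78/10000⌋=10491; principal=229253-10491=218762; balance=1345010-218762=1126248
12. interest=⌊1126248·78/10000⌋=8784; principal=229253-8784=220469; balance=1126248-220469=905779
13. interest=⌊905779·78/10000⌋=7065; principal=229253-7065=222188; balance=905779-222188=683591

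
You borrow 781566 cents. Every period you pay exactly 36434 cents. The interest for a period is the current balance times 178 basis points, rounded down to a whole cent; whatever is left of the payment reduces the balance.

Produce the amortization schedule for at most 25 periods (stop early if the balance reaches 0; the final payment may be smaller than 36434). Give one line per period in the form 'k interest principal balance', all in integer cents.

1 13911 22523 759043
2 13510 22924 736119
3 13102 23332 712787
4 12687 23747 689040
5 12264 24170 664870
6 11834 24600 640270
7 11396 25038 615232
8 10951 25483 589749
9 10497 25937 563812
10 10035 26399 537413
11 9565 26869 510544
12 9087 27347 483197
13 8600 27834 455363
14 8105 28329 427034
15 7601 28833 398201
16 7087 29347 368854
17 6565 29869 338985
18 6033 30401 308584
19 5492 30942 277642
20 4942 31492 246150
21 4381 32053 214097
22 3810 32624 181473
23 3230 33204 148269
24 2639 33795 114474
25 2037 34397 80077

1. interest=⌊781566·178/10000⌋=13911; principal=36434-13911=22523; balance=781566-22523=759043
2. interest=⌊759043·178/10000⌋=13510; principal=36434-13510=22924; balance=759043-22924=736119
3. interest=⌊736119·178/10000⌋=13102; principal=36434-13102=23332; balance=736119-23332=712787
4. interest=⌊712787·178/10000⌋=12687; principal=36434-12687=23747; balance=712787-23747=689040
5. interest=⌊689040·178/10000⌋=12264; principal=36434-12264=24170; balance=689040-24170=664870
6. interest=⌊664870·178/10000⌋=11834; principal=36434-11834=24600; balance=664870-24600=640270
7. interest=⌊640270·178/10000⌋=11396; principal=36434-11396=25038; balance=640270-25038=615232
8. interest=⌊615232·178/10000⌋=10951; principal=36434-10951=25483; balance=615232-25483=589749
9. interest=⌊589749·178/10000⌋=10497; principal=36434-10497=25937; balance=589749-25937=563812
10. interest=⌊563812·178/10000⌋=10035; principal=36434-10035=26399; balance=563812-26399=537413
11. interest=⌊537413·178/10000⌋=9565; principal=36434-9565=26869; balance=537413-26869=510544
12. interest=⌊510544·178/10000⌋=9087; principal=36434-9087=27347; balance=510544-27347=483197
13. interest=⌊483197·178/10000⌋=8600; principal=36434-8600=27834; balance=483197-27834=455363
14. interest=⌊455363·178/10000⌋=8105; principal=36434-8105=28329; balance=455363-28329=427034
15. interest=⌊427034·178/10000⌋=7601; principal=36434-7601=28833; balance=427034-28833=398201
16. interest=⌊398201·178/10000⌋=7087; principal=36434-7087=29347; balance=398201-29347=368854
17. interest=⌊368854·178/10000⌋=6565; principal=36434-6565=29869; balance=368854-29869=338985
18. interest=⌊338985·178/10000⌋=6033; principal=36434-6033=30401; balance=338985-30401=308584
19. interest=⌊308584·178/10000⌋=5492; principal=36434-5492=30942; balance=308584-30942=277642
20. interest=⌊277642·178/10000⌋=4942; principal=36434-4942=31492; balance=277642-31492=246150
21. interest=⌊246150·178/10000⌋=4381; principal=36434-4381=32053; balance=246150-32053=214097
22. interest=⌊214097·178/10000⌋=3810; principal=36434-3810=32624; balance=214097-32624=181473
23. interest=⌊181473·178/10000⌋=3230; principal=36434-3230=33204; balance=181473-33204=148269
24. interest=⌊148269·178/10000⌋=2639; principal=36434-2639=33795; balance=148269-33795=114474
25. interest=⌊114474·178/10000⌋=2037; principal=36434-2037=34397; balance=114474-34397=80077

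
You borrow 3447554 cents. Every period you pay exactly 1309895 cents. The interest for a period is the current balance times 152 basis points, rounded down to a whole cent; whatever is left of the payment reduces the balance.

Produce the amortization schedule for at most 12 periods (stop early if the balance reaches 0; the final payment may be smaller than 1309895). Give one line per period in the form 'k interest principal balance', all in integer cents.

1. interest=⌊3447554·152/10000⌋=52402; principal=1309895-52402=1257493; balance=3447554-1257493=2190061
2. interest=⌊2190061·152/10000⌋=33288; principal=1309895-33288=1276607; balance=2190061-1276607=913454
3. interest=⌊913454·152/10000⌋=13884; principal=min(1309895-13884,913454)=913454; balance=913454-913454=0

1 52402 1257493 2190061
2 33288 1276607 913454
3 13884 913454 0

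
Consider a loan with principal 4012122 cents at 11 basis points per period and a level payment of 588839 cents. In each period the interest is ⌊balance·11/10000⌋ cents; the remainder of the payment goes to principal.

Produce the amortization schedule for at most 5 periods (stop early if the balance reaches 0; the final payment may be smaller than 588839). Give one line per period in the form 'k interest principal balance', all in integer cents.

1. interest=⌊4012122·11/10000⌋=4413; principal=588839-4413=584426; balance=4012122-584426=3427696
2. interest=⌊3427696·11/10000⌋=3770; principal=588839-3770=585069; balance=3427696-585069=2842627
3. interest=⌊2842627·11/10000⌋=3126; principal=588839-3126=585713; balance=2842627-585713=2256914
4. interest=⌊2256914·11/10000⌋=2482; principal=588839-2482=586357; balance=2256914-586357=1670557
5. interest=⌊1670557·11/10000⌋=1837; principal=588839-1837=587002; balance=1670557-587002=1083555

1 4413 584426 3427696
2 3770 585069 2842627
3 3126 585713 2256914
4 2482 586357 1670557
5 1837 587002 1083555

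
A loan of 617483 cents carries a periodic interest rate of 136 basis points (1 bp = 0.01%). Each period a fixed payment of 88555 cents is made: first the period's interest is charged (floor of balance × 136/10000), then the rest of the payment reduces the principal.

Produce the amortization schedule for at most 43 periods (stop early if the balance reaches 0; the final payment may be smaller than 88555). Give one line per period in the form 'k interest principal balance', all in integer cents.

1 8397 80158 537325
2 7307 81248 456077
3 6202 82353 373724
4 5082 83473 290251
5 3947 84608 205643
6 2796 85759 119884
7 1630 86925 32959
8 448 32959 0

1. interest=⌊617483·136/10000⌋=8397; principal=88555-8397=80158; balance=617483-80158=537325
2. interest=⌊537325·136/10000⌋=7307; principal=88555-7307=81248; balance=537325-81248=456077
3. interest=⌊456077·136/10000⌋=6202; principal=88555-6202=82353; balance=456077-82353=373724
4. interest=⌊373724·136/10000⌋=5082; principal=88555-5082=83473; balance=373724-83473=290251
5. interest=⌊290251·136/10000⌋=3947; principal=88555-3947=84608; balance=290251-84608=205643
6. interest=⌊205643·136/10000⌋=2796; principal=88555-2796=85759; balance=205643-85759=119884
7. interest=⌊119884·136/10000⌋=1630; principal=88555-1630=86925; balance=119884-86925=32959
8. interest=⌊32959·136/10000⌋=448; principal=min(88555-448,32959)=32959; balance=32959-32959=0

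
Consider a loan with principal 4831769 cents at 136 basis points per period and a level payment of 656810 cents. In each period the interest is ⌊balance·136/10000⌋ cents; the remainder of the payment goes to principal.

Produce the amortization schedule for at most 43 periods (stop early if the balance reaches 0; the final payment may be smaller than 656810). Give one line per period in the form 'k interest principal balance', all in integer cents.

1 65712 591098 4240671
2 57673 599137 3641534
3 49524 607286 3034248
4 41265 615545 2418703
5 32894 623916 1794787
6 24409 632401 1162386
7 15808 641002 521384
8 7090 521384 0

1. interest=⌊4831769·136/10000⌋=65712; principal=656810-65712=591098; balance=4831769-591098=4240671
2. interest=⌊4240671·136/10000⌋=57673; principal=656810-57673=599137; balance=4240671-599137=3641534
3. interest=⌊3641534·136/10000⌋=49524; principal=656810-49524=607286; balance=3641534-607286=3034248
4. interest=⌊3034248·136/10000⌋=41265; principal=656810-41265=615545; balance=3034248-615545=2418703
5. interest=⌊2418703·136/10000⌋=32894; principal=656810-32894=623916; balance=2418703-623916=1794787
6. interest=⌊1794787·136/10000⌋=24409; principal=656810-24409=632401; balance=1794787-632401=1162386
7. interest=⌊1162386·136/10000⌋=15808; principal=656810-15808=641002; balance=1162386-641002=521384
8. interest=⌊521384·136/10000⌋=7090; principal=min(656810-7090,521384)=521384; balance=521384-521384=0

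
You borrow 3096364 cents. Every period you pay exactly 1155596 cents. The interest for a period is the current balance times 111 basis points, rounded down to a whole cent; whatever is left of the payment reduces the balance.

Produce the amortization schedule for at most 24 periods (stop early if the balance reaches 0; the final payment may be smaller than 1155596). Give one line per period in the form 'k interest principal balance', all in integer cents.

1 34369 1121227 1975137
2 21924 1133672 841465
3 9340 841465 0

1. interest=⌊3096364·111/10000⌋=34369; principal=1155596-34369=1121227; balance=3096364-1121227=1975137
2. interest=⌊1975137·111/10000⌋=21924; principal=1155596-21924=1133672; balance=1975137-1133672=841465
3. interest=⌊841465·111/10000⌋=9340; principal=min(1155596-9340,841465)=841465; balance=841465-841465=0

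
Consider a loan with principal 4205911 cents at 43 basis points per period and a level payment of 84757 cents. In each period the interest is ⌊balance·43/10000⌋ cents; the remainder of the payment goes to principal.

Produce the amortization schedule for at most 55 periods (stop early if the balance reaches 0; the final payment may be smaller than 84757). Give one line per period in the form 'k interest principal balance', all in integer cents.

1 18085 66672 4139239
2 17798 66959 4072280
3 17510 67247 4005033
4 17221 67536 3937497
5 16931 67826 3869671
6 16639 68118 3801553
7 16346 68411 3733142
8 16052 68705 3664437
9 15757 69000 3595437
10 15460 69297 3526140
11 15162 69595 3456545
12 14863 69894 3386651
13 14562 70195 3316456
14 14260 70497 3245959
15 13957 70800 3175159
16 13653 71104 3104055
17 13347 71410 3032645
18 13040 71717 2960928
19 12731 72026 2888902
20 12422 72335 2816567
21 12111 72646 2743921
22 11798 72959 2670962
23 11485 73272 2597690
24 11170 73587 2524103
25 10853 73904 2450199
26 10535 74222 2375977
27 10216 74541 2301436
28 9896 74861 2226575
29 9574 75183 2151392
30 9250 75507 2075885
31 8926 75831 2000054
32 8600 76157 1923897
33 8272 76485 1847412
34 7943 76814 1770598
35 7613 77144 1693454
36 7281 77476 1615978
37 6948 77809 1538169
38 6614 78143 1460026
39 6278 78479 1381547
40 5940 78817 1302730
41 5601 79156 1223574
42 5261 79496 1144078
43 4919 79838 1064240
44 4576 80181 984059
45 4231 80526 903533
46 3885 80872 822661
47 3537 81220 741441
48 3188 81569 659872
49 2837 81920 577952
50 2485 82272 495680
51 2131 82626 413054
52 1776 82981 330073
53 1419 83338 246735
54 1060 83697 163038
55 701 84056 78982

1. interest=⌊4205911·43/10000⌋=18085; principal=84757-18085=66672; balance=4205911-66672=4139239
2. interest=⌊4139239·43/10000⌋=17798; principal=84757-17798=66959; balance=4139239-66959=4072280
3. interest=⌊4072280·43/10000⌋=17510; principal=84757-17510=67247; balance=4072280-67247=4005033
4. interest=⌊4005033·43/10000⌋=17221; principal=84757-17221=67536; balance=4005033-67536=3937497
5. interest=⌊3937497·43/10000⌋=16931; principal=84757-16931=67826; balance=3937497-67826=3869671
6. interest=⌊3869671·43/10000⌋=16639; principal=84757-16639=68118; balance=3869671-68118=3801553
7. interest=⌊3801553·43/10000⌋=16346; principal=84757-16346=68411; balance=3801553-68411=3733142
8. interest=⌊3733142·43/10000⌋=16052; principal=84757-16052=68705; balance=3733142-68705=3664437
9. interest=⌊3664437·43/10000⌋=15757; principal=84757-15757=69000; balance=3664437-69000=3595437
10. interest=⌊3595437·43/10000⌋=15460; principal=84757-15460=69297; balance=3595437-69297=3526140
11. interest=⌊3526140·43/10000⌋=15162; principal=84757-15162=69595; balance=3526140-69595=3456545
12. interest=⌊3456545·43/10000⌋=14863; principal=84757-14863=69894; balance=3456545-69894=3386651
13. interest=⌊3386651·43/10000⌋=14562; principal=84757-14562=70195; balance=3386651-70195=3316456
14. interest=⌊3316456·43/10000⌋=14260; principal=84757-14260=70497; balance=3316456-70497=3245959
15. interest=⌊3245959·43/10000⌋=13957; principal=84757-13957=70800; balance=3245959-70800=3175159
16. interest=⌊3175159·43/10000⌋=13653; principal=84757-13653=71104; balance=3175159-71104=3104055
17. interest=⌊3104055·43/10000⌋=13347; principal=84757-13347=71410; balance=3104055-71410=3032645
18. interest=⌊3032645·43/10000⌋=13040; principal=84757-13040=71717; balance=3032645-71717=2960928
19. interest=⌊2960928·43/10000⌋=12731; principal=84757-12731=72026; balance=2960928-72026=2888902
20. interest=⌊2888902·43/10000⌋=12422; principal=84757-12422=72335; balance=2888902-72335=2816567
21. interest=⌊2816567·43/10000⌋=12111; principal=84757-12111=72646; balance=2816567-72646=2743921
22. interest=⌊2743921·43/10000⌋=11798; principal=84757-11798=72959; balance=2743921-72959=2670962
23. interest=⌊2670962·43/10000⌋=11485; principal=84757-11485=73272; balance=2670962-73272=2597690
24. interest=⌊2597690·43/10000⌋=11170; principal=84757-11170=73587; balance=2597690-73587=2524103
25. interest=⌊2524103·43/10000⌋=10853; principal=84757-10853=73904; balance=2524103-73904=2450199
26. interest=⌊2450199·43/10000⌋=10535; principal=84757-10535=74222; balance=2450199-74222=2375977
27. interest=⌊2375977·43/10000⌋=10216; principal=84757-10216=74541; balance=2375977-74541=2301436
28. interest=⌊2301436·43/10000⌋=9896; principal=84757-9896=74861; balance=2301436-74861=2226575
29. interest=⌊2226575·43/10000⌋=9574; principal=84757-9574=75183; balance=2226575-75183=2151392
30. interest=⌊2151392·43/10000⌋=9250; principal=84757-9250=75507; balance=2151392-75507=2075885
31. interest=⌊2075885·43/10000⌋=8926; principal=84757-8926=75831; balance=2075885-75831=2000054
32. interest=⌊2000054·43/10000⌋=8600; principal=84757-8600=76157; balance=2000054-76157=1923897
33. interest=⌊1923897·43/10000⌋=8272; principal=84757-8272=76485; balance=1923897-76485=1847412
34. interest=⌊1847412·43/10000⌋=7943; principal=84757-7943=76814; balance=1847412-76814=1770598
35. interest=⌊1770598·43/10000⌋=7613; principal=84757-7613=77144; balance=1770598-77144=1693454
36. interest=⌊1693454·43/10000⌋=7281; principal=84757-7281=77476; balance=1693454-77476=1615978
37. interest=⌊1615978·43/10000⌋=6948; principal=84757-6948=77809; balance=1615978-77809=1538169
38. interest=⌊1538169·43/10000⌋=6614; principal=84757-6614=78143; balance=1538169-78143=1460026
39. interest=⌊1460026·43/10000⌋=6278; principal=84757-6278=78479; balance=1460026-78479=1381547
40. interest=⌊1381547·43/10000⌋=5940; principal=84757-5940=78817; balance=1381547-78817=1302730
41. interest=⌊1302730·43/10000⌋=5601; principal=84757-5601=79156; balance=1302730-79156=1223574
42. interest=⌊1223574·43/10000⌋=5261; principal=84757-5261=79496; balance=1223574-79496=1144078
43. interest=⌊1144078·43/10000⌋=4919; principal=84757-4919=79838; balance=1144078-79838=1064240
44. interest=⌊1064240·43/10000⌋=4576; principal=84757-4576=80181; balance=1064240-80181=984059
45. interest=⌊984059·43/10000⌋=4231; principal=84757-4231=80526; balance=984059-80526=903533
46. interest=⌊903533·43/10000⌋=3885; principal=84757-3885=80872; balance=903533-80872=822661
47. interest=⌊822661·43/10000⌋=3537; principal=84757-3537=81220; balance=822661-81220=741441
48. interest=⌊741441·43/10000⌋=3188; principal=84757-3188=81569; balance=741441-81569=659872
49. interest=⌊659872·43/10000⌋=2837; principal=84757-2837=81920; balance=659872-81920=577952
50. interest=⌊577952·43/10000⌋=2485; principal=84757-2485=82272; balance=577952-82272=495680
51. interest=⌊495680·43/10000⌋=2131; principal=84757-2131=82626; balance=495680-82626=413054
52. interest=⌊413054·43/10000⌋=1776; principal=84757-1776=82981; balance=413054-82981=330073
53. interest=⌊330073·43/10000⌋=1419; principal=84757-1419=83338; balance=330073-83338=246735
54. interest=⌊246735·43/10000⌋=1060; principal=84757-1060=83697; balance=246735-83697=163038
55. interest=⌊163038·43/10000⌋=701; principal=84757-701=84056; balance=163038-84056=78982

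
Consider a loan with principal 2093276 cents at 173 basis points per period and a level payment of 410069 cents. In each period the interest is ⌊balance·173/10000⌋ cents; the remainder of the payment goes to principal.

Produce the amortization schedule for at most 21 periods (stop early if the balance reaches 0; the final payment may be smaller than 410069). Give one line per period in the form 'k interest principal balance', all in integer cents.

1. interest=⌊2093276·173/10000⌋=36213; principal=410069-36213=373856; balance=2093276-373856=1719420
2. interest=⌊1719420·173/10000⌋=29745; principal=410069-29745=380324; balance=1719420-380324=1339096
3. interest=⌊1339096·173/10000⌋=23166; principal=410069-23166=386903; balance=1339096-386903=952193
4. interest=⌊952193·173/10000⌋=16472; principal=410069-16472=393597; balance=952193-393597=558596
5. interest=⌊558596·173/10000⌋=9663; principal=410069-9663=400406; balance=558596-400406=158190
6. interest=⌊158190·173/10000⌋=2736; principal=min(410069-2736,158190)=158190; balance=158190-158190=0

1 36213 373856 1719420
2 29745 380324 1339096
3 23166 386903 952193
4 16472 393597 558596
5 9663 400406 158190
6 2736 158190 0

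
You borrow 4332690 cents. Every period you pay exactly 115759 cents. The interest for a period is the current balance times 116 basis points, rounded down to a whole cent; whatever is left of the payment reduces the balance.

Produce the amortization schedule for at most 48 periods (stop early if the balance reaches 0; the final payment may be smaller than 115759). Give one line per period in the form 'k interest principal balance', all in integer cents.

1 50259 65500 4267190
2 49499 66260 4200930
3 48730 67029 4133901
4 47953 67806 4066095
5 47166 68593 3997502
6 46371 69388 3928114
7 45566 70193 3857921
8 44751 71008 3786913
9 43928 71831 3715082
10 43094 72665 3642417
11 42252 73507 3568910
12 41399 74360 3494550
13 40536 75223 3419327
14 39664 76095 3343232
15 38781 76978 3266254
16 37888 77871 3188383
17 36985 78774 3109609
18 36071 79688 3029921
19 35147 80612 2949309
20 34211 81548 2867761
21 33266 82493 2785268
22 32309 83450 2701818
23 31341 84418 2617400
24 30361 85398 2532002
25 29371 86388 2445614
26 28369 87390 2358224
27 27355 88404 2269820
28 26329 89430 2180390
29 25292 90467 2089923
30 24243 91516 1998407
31 23181 92578 1905829
32 22107 93652 1812177
33 21021 94738 1717439
34 19922 95837 1621602
35 18810 96949 1524653
36 17685 98074 1426579
37 16548 99211 1327368
38 15397 100362 1227006
39 14233 101526 1125480
40 13055 102704 1022776
41 11864 103895 918881
42 10659 105100 813781
43 9439 106320 707461
44 8206 107553 599908
45 6958 108801 491107
46 5696 110063 381044
47 4420 111339 269705
48 3128 112631 157074

1. interest=⌊4332690·116/10000⌋=50259; principal=115759-50259=65500; balance=4332690-65500=4267190
2. interest=⌊4267190·116/10000⌋=49499; principal=115759-49499=66260; balance=4267190-66260=4200930
3. interest=⌊4200930·116/10000⌋=48730; principal=115759-48730=67029; balance=4200930-67029=4133901
4. interest=⌊4133901·116/10000⌋=47953; principal=115759-47953=67806; balance=4133901-67806=4066095
5. interest=⌊4066095·116/10000⌋=47166; principal=115759-47166=68593; balance=4066095-68593=3997502
6. interest=⌊3997502·116/10000⌋=46371; principal=115759-46371=69388; balance=3997502-69388=3928114
7. interest=⌊3928114·116/10000⌋=45566; principal=115759-45566=70193; balance=3928114-70193=3857921
8. interest=⌊3857921·116/10000⌋=44751; principal=115759-44751=71008; balance=3857921-71008=3786913
9. interest=⌊3786913·116/10000⌋=43928; principal=115759-43928=71831; balance=3786913-71831=3715082
10. interest=⌊3715082·116/10000⌋=43094; principal=115759-43094=72665; balance=3715082-72665=3642417
11. interest=⌊3642417·116/10000⌋=42252; principal=115759-42252=73507; balance=3642417-73507=3568910
12. interest=⌊3568910·116/10000⌋=41399; principal=115759-41399=74360; balance=3568910-74360=3494550
13. interest=⌊3494550·116/10000⌋=40536; principal=115759-40536=75223; balance=3494550-75223=3419327
14. interest=⌊3419327·116/10000⌋=39664; principal=115759-39664=76095; balance=3419327-76095=3343232
15. interest=⌊3343232·116/10000⌋=38781; principal=115759-38781=76978; balance=3343232-76978=3266254
16. interest=⌊3266254·116/10000⌋=37888; principal=115759-37888=77871; balance=3266254-77871=3188383
17. interest=⌊3188383·116/10000⌋=36985; principal=115759-36985=78774; balance=3188383-78774=3109609
18. interest=⌊3109609·116/10000⌋=36071; principal=115759-36071=79688; balance=3109609-79688=3029921
19. interest=⌊3029921·116/10000⌋=35147; principal=115759-35147=80612; balance=3029921-80612=2949309
20. interest=⌊2949309·116/10000⌋=34211; principal=115759-34211=81548; balance=2949309-81548=2867761
21. interest=⌊2867761·116/10000⌋=33266; principal=115759-33266=82493; balance=2867761-82493=2785268
22. interest=⌊2785268·116/10000⌋=32309; principal=115759-32309=83450; balance=2785268-83450=2701818
23. interest=⌊2701818·116/10000⌋=31341; principal=115759-31341=84418; balance=2701818-84418=2617400
24. interest=⌊2617400·116/10000⌋=30361; principal=115759-30361=85398; balance=2617400-85398=2532002
25. interest=⌊2532002·116/10000⌋=29371; principal=115759-29371=86388; balance=2532002-86388=2445614
26. interest=⌊2445614·116/10000⌋=28369; principal=115759-28369=87390; balance=2445614-87390=2358224
27. interest=⌊2358224·116/10000⌋=27355; principal=115759-27355=88404; balance=2358224-88404=2269820
28. interest=⌊2269820·116/10000⌋=26329; principal=115759-26329=89430; balance=2269820-89430=2180390
29. interest=⌊2180390·116/10000⌋=25292; principal=115759-25292=90467; balance=2180390-90467=2089923
30. interest=⌊2089923·116/10000⌋=24243; principal=115759-24243=91516; balance=2089923-91516=1998407
31. interest=⌊1998407·116/10000⌋=23181; principal=115759-23181=92578; balance=1998407-92578=1905829
32. interest=⌊1905829·116/10000⌋=22107; principal=115759-22107=93652; balance=1905829-93652=1812177
33. interest=⌊1812177·116/10000⌋=21021; principal=115759-21021=94738; balance=1812177-94738=1717439
34. interest=⌊1717439·116/10000⌋=19922; principal=115759-19922=95837; balance=1717439-95837=1621602
35. interest=⌊1621602·116/10000⌋=18810; principal=115759-18810=96949; balance=1621602-96949=1524653
36. interest=⌊1524653·116/10000⌋=17685; principal=115759-17685=98074; balance=1524653-98074=1426579
37. interest=⌊1426579·116/10000⌋=16548; principal=115759-16548=99211; balance=1426579-99211=1327368
38. interest=⌊1327368·116/10000⌋=15397; principal=115759-15397=100362; balance=1327368-100362=1227006
39. interest=⌊1227006·116/10000⌋=14233; principal=115759-14233=101526; balance=1227006-101526=1125480
40. interest=⌊1125480·116/10000⌋=13055; principal=115759-13055=102704; balance=1125480-102704=1022776
41. interest=⌊1022776·116/10000⌋=11864; principal=115759-11864=103895; balance=1022776-103895=918881
42. interest=⌊918881·116/10000⌋=10659; principal=115759-10659=105100; balance=918881-105100=813781
43. interest=⌊813781·116/10000⌋=9439; principal=115759-9439=106320; balance=813781-106320=707461
44. interest=⌊707461·116/10000⌋=8206; principal=115759-8206=107553; balance=707461-107553=599908
45. interest=⌊599908·116/10000⌋=6958; principal=115759-6958=108801; balance=599908-108801=491107
46. interest=⌊491107·116/10000⌋=5696; principal=115759-5696=110063; balance=491107-110063=381044
47. interest=⌊381044·116/10000⌋=4420; principal=115759-4420=111339; balance=381044-111339=269705
48. interest=⌊269705·116/10000⌋=3128; principal=115759-3128=112631; balance=269705-112631=157074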